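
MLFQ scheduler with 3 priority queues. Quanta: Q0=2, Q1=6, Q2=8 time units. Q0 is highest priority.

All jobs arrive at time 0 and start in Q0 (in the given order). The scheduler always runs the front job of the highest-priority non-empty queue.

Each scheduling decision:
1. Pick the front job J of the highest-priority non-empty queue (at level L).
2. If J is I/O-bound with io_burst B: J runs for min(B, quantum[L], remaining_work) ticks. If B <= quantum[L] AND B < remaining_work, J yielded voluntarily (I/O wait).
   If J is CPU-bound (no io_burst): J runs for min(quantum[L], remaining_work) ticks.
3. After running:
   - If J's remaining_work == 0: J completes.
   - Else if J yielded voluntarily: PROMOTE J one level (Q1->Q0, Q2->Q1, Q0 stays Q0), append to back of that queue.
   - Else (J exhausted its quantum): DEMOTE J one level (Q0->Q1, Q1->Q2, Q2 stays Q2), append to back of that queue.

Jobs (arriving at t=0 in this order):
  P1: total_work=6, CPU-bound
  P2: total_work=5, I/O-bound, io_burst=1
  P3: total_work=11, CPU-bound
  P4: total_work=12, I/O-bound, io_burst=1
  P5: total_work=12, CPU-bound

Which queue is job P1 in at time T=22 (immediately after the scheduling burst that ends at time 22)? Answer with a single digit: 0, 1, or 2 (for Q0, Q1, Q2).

t=0-2: P1@Q0 runs 2, rem=4, quantum used, demote→Q1. Q0=[P2,P3,P4,P5] Q1=[P1] Q2=[]
t=2-3: P2@Q0 runs 1, rem=4, I/O yield, promote→Q0. Q0=[P3,P4,P5,P2] Q1=[P1] Q2=[]
t=3-5: P3@Q0 runs 2, rem=9, quantum used, demote→Q1. Q0=[P4,P5,P2] Q1=[P1,P3] Q2=[]
t=5-6: P4@Q0 runs 1, rem=11, I/O yield, promote→Q0. Q0=[P5,P2,P4] Q1=[P1,P3] Q2=[]
t=6-8: P5@Q0 runs 2, rem=10, quantum used, demote→Q1. Q0=[P2,P4] Q1=[P1,P3,P5] Q2=[]
t=8-9: P2@Q0 runs 1, rem=3, I/O yield, promote→Q0. Q0=[P4,P2] Q1=[P1,P3,P5] Q2=[]
t=9-10: P4@Q0 runs 1, rem=10, I/O yield, promote→Q0. Q0=[P2,P4] Q1=[P1,P3,P5] Q2=[]
t=10-11: P2@Q0 runs 1, rem=2, I/O yield, promote→Q0. Q0=[P4,P2] Q1=[P1,P3,P5] Q2=[]
t=11-12: P4@Q0 runs 1, rem=9, I/O yield, promote→Q0. Q0=[P2,P4] Q1=[P1,P3,P5] Q2=[]
t=12-13: P2@Q0 runs 1, rem=1, I/O yield, promote→Q0. Q0=[P4,P2] Q1=[P1,P3,P5] Q2=[]
t=13-14: P4@Q0 runs 1, rem=8, I/O yield, promote→Q0. Q0=[P2,P4] Q1=[P1,P3,P5] Q2=[]
t=14-15: P2@Q0 runs 1, rem=0, completes. Q0=[P4] Q1=[P1,P3,P5] Q2=[]
t=15-16: P4@Q0 runs 1, rem=7, I/O yield, promote→Q0. Q0=[P4] Q1=[P1,P3,P5] Q2=[]
t=16-17: P4@Q0 runs 1, rem=6, I/O yield, promote→Q0. Q0=[P4] Q1=[P1,P3,P5] Q2=[]
t=17-18: P4@Q0 runs 1, rem=5, I/O yield, promote→Q0. Q0=[P4] Q1=[P1,P3,P5] Q2=[]
t=18-19: P4@Q0 runs 1, rem=4, I/O yield, promote→Q0. Q0=[P4] Q1=[P1,P3,P5] Q2=[]
t=19-20: P4@Q0 runs 1, rem=3, I/O yield, promote→Q0. Q0=[P4] Q1=[P1,P3,P5] Q2=[]
t=20-21: P4@Q0 runs 1, rem=2, I/O yield, promote→Q0. Q0=[P4] Q1=[P1,P3,P5] Q2=[]
t=21-22: P4@Q0 runs 1, rem=1, I/O yield, promote→Q0. Q0=[P4] Q1=[P1,P3,P5] Q2=[]
t=22-23: P4@Q0 runs 1, rem=0, completes. Q0=[] Q1=[P1,P3,P5] Q2=[]
t=23-27: P1@Q1 runs 4, rem=0, completes. Q0=[] Q1=[P3,P5] Q2=[]
t=27-33: P3@Q1 runs 6, rem=3, quantum used, demote→Q2. Q0=[] Q1=[P5] Q2=[P3]
t=33-39: P5@Q1 runs 6, rem=4, quantum used, demote→Q2. Q0=[] Q1=[] Q2=[P3,P5]
t=39-42: P3@Q2 runs 3, rem=0, completes. Q0=[] Q1=[] Q2=[P5]
t=42-46: P5@Q2 runs 4, rem=0, completes. Q0=[] Q1=[] Q2=[]

Answer: 1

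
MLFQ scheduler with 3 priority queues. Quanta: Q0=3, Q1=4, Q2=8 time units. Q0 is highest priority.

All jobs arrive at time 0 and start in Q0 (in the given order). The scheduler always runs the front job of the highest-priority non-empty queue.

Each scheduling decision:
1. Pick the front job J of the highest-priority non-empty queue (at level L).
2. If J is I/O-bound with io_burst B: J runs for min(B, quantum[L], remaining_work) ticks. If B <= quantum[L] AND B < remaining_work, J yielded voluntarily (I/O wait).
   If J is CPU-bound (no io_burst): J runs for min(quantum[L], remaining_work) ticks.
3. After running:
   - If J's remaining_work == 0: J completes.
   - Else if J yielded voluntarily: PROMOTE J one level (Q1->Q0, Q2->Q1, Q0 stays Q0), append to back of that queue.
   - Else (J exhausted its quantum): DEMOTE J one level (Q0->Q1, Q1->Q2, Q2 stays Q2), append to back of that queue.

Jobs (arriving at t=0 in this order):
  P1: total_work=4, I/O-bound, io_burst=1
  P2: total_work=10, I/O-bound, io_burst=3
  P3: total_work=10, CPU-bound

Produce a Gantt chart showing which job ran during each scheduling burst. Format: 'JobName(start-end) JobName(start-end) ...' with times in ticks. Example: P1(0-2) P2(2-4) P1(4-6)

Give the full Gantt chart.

t=0-1: P1@Q0 runs 1, rem=3, I/O yield, promote→Q0. Q0=[P2,P3,P1] Q1=[] Q2=[]
t=1-4: P2@Q0 runs 3, rem=7, I/O yield, promote→Q0. Q0=[P3,P1,P2] Q1=[] Q2=[]
t=4-7: P3@Q0 runs 3, rem=7, quantum used, demote→Q1. Q0=[P1,P2] Q1=[P3] Q2=[]
t=7-8: P1@Q0 runs 1, rem=2, I/O yield, promote→Q0. Q0=[P2,P1] Q1=[P3] Q2=[]
t=8-11: P2@Q0 runs 3, rem=4, I/O yield, promote→Q0. Q0=[P1,P2] Q1=[P3] Q2=[]
t=11-12: P1@Q0 runs 1, rem=1, I/O yield, promote→Q0. Q0=[P2,P1] Q1=[P3] Q2=[]
t=12-15: P2@Q0 runs 3, rem=1, I/O yield, promote→Q0. Q0=[P1,P2] Q1=[P3] Q2=[]
t=15-16: P1@Q0 runs 1, rem=0, completes. Q0=[P2] Q1=[P3] Q2=[]
t=16-17: P2@Q0 runs 1, rem=0, completes. Q0=[] Q1=[P3] Q2=[]
t=17-21: P3@Q1 runs 4, rem=3, quantum used, demote→Q2. Q0=[] Q1=[] Q2=[P3]
t=21-24: P3@Q2 runs 3, rem=0, completes. Q0=[] Q1=[] Q2=[]

Answer: P1(0-1) P2(1-4) P3(4-7) P1(7-8) P2(8-11) P1(11-12) P2(12-15) P1(15-16) P2(16-17) P3(17-21) P3(21-24)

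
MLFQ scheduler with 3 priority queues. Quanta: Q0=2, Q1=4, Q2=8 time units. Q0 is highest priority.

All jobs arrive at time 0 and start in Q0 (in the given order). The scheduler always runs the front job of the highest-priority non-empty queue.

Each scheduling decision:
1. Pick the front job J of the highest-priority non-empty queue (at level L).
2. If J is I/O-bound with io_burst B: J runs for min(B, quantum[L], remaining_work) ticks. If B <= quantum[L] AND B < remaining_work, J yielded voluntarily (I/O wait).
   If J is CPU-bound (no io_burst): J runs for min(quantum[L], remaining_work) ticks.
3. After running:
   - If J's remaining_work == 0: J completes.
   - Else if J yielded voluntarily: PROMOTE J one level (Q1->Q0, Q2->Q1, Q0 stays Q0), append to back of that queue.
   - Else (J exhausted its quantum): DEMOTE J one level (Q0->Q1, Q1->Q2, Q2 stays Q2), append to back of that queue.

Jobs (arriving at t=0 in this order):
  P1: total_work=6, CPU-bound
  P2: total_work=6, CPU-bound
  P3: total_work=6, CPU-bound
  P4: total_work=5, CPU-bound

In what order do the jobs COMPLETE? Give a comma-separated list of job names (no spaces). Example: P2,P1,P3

Answer: P1,P2,P3,P4

Derivation:
t=0-2: P1@Q0 runs 2, rem=4, quantum used, demote→Q1. Q0=[P2,P3,P4] Q1=[P1] Q2=[]
t=2-4: P2@Q0 runs 2, rem=4, quantum used, demote→Q1. Q0=[P3,P4] Q1=[P1,P2] Q2=[]
t=4-6: P3@Q0 runs 2, rem=4, quantum used, demote→Q1. Q0=[P4] Q1=[P1,P2,P3] Q2=[]
t=6-8: P4@Q0 runs 2, rem=3, quantum used, demote→Q1. Q0=[] Q1=[P1,P2,P3,P4] Q2=[]
t=8-12: P1@Q1 runs 4, rem=0, completes. Q0=[] Q1=[P2,P3,P4] Q2=[]
t=12-16: P2@Q1 runs 4, rem=0, completes. Q0=[] Q1=[P3,P4] Q2=[]
t=16-20: P3@Q1 runs 4, rem=0, completes. Q0=[] Q1=[P4] Q2=[]
t=20-23: P4@Q1 runs 3, rem=0, completes. Q0=[] Q1=[] Q2=[]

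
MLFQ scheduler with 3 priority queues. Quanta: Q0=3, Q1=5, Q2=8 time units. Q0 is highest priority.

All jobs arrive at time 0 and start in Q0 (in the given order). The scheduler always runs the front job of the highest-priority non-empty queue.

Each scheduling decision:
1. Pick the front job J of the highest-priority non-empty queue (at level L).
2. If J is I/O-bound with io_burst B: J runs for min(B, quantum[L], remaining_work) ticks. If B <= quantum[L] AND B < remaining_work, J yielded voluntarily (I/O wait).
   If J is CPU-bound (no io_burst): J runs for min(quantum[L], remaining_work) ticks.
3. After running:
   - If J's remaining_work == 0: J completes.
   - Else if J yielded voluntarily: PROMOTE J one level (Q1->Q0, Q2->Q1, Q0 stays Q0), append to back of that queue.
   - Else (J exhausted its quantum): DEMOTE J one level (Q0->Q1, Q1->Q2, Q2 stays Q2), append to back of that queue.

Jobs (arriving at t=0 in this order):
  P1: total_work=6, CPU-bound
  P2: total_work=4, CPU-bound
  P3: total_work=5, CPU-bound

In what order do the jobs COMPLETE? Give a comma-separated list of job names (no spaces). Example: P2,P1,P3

Answer: P1,P2,P3

Derivation:
t=0-3: P1@Q0 runs 3, rem=3, quantum used, demote→Q1. Q0=[P2,P3] Q1=[P1] Q2=[]
t=3-6: P2@Q0 runs 3, rem=1, quantum used, demote→Q1. Q0=[P3] Q1=[P1,P2] Q2=[]
t=6-9: P3@Q0 runs 3, rem=2, quantum used, demote→Q1. Q0=[] Q1=[P1,P2,P3] Q2=[]
t=9-12: P1@Q1 runs 3, rem=0, completes. Q0=[] Q1=[P2,P3] Q2=[]
t=12-13: P2@Q1 runs 1, rem=0, completes. Q0=[] Q1=[P3] Q2=[]
t=13-15: P3@Q1 runs 2, rem=0, completes. Q0=[] Q1=[] Q2=[]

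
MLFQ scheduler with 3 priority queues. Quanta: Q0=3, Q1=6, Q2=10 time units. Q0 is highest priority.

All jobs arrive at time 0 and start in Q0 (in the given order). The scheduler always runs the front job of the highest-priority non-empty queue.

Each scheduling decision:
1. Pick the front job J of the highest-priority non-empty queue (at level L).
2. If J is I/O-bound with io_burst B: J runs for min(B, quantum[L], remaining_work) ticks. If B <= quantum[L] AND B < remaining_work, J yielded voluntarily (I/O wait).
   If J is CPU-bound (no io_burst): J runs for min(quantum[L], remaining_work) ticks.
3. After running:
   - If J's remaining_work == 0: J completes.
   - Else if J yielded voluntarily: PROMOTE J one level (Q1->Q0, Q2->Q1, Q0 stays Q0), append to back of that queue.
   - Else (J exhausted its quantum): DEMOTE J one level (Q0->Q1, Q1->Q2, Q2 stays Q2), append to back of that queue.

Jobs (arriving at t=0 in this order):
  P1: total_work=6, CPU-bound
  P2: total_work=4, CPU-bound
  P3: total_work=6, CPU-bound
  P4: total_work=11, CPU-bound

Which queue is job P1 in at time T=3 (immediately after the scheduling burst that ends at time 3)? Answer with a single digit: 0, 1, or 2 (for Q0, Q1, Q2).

Answer: 1

Derivation:
t=0-3: P1@Q0 runs 3, rem=3, quantum used, demote→Q1. Q0=[P2,P3,P4] Q1=[P1] Q2=[]
t=3-6: P2@Q0 runs 3, rem=1, quantum used, demote→Q1. Q0=[P3,P4] Q1=[P1,P2] Q2=[]
t=6-9: P3@Q0 runs 3, rem=3, quantum used, demote→Q1. Q0=[P4] Q1=[P1,P2,P3] Q2=[]
t=9-12: P4@Q0 runs 3, rem=8, quantum used, demote→Q1. Q0=[] Q1=[P1,P2,P3,P4] Q2=[]
t=12-15: P1@Q1 runs 3, rem=0, completes. Q0=[] Q1=[P2,P3,P4] Q2=[]
t=15-16: P2@Q1 runs 1, rem=0, completes. Q0=[] Q1=[P3,P4] Q2=[]
t=16-19: P3@Q1 runs 3, rem=0, completes. Q0=[] Q1=[P4] Q2=[]
t=19-25: P4@Q1 runs 6, rem=2, quantum used, demote→Q2. Q0=[] Q1=[] Q2=[P4]
t=25-27: P4@Q2 runs 2, rem=0, completes. Q0=[] Q1=[] Q2=[]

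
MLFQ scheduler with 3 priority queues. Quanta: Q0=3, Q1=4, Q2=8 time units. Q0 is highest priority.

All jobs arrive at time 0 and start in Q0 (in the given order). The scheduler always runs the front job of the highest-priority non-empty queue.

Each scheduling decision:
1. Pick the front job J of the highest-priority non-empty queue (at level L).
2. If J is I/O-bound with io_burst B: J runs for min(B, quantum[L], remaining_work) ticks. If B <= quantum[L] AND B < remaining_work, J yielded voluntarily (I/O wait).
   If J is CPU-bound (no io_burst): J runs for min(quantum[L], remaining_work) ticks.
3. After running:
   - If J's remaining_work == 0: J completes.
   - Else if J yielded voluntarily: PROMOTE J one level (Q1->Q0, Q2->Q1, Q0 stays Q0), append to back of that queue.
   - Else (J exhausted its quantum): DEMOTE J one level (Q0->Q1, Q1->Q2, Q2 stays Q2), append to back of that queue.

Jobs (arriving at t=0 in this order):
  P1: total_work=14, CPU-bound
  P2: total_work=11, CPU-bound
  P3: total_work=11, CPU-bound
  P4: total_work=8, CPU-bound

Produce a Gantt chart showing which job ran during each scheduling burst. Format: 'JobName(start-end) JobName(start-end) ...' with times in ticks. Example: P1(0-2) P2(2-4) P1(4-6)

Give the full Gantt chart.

Answer: P1(0-3) P2(3-6) P3(6-9) P4(9-12) P1(12-16) P2(16-20) P3(20-24) P4(24-28) P1(28-35) P2(35-39) P3(39-43) P4(43-44)

Derivation:
t=0-3: P1@Q0 runs 3, rem=11, quantum used, demote→Q1. Q0=[P2,P3,P4] Q1=[P1] Q2=[]
t=3-6: P2@Q0 runs 3, rem=8, quantum used, demote→Q1. Q0=[P3,P4] Q1=[P1,P2] Q2=[]
t=6-9: P3@Q0 runs 3, rem=8, quantum used, demote→Q1. Q0=[P4] Q1=[P1,P2,P3] Q2=[]
t=9-12: P4@Q0 runs 3, rem=5, quantum used, demote→Q1. Q0=[] Q1=[P1,P2,P3,P4] Q2=[]
t=12-16: P1@Q1 runs 4, rem=7, quantum used, demote→Q2. Q0=[] Q1=[P2,P3,P4] Q2=[P1]
t=16-20: P2@Q1 runs 4, rem=4, quantum used, demote→Q2. Q0=[] Q1=[P3,P4] Q2=[P1,P2]
t=20-24: P3@Q1 runs 4, rem=4, quantum used, demote→Q2. Q0=[] Q1=[P4] Q2=[P1,P2,P3]
t=24-28: P4@Q1 runs 4, rem=1, quantum used, demote→Q2. Q0=[] Q1=[] Q2=[P1,P2,P3,P4]
t=28-35: P1@Q2 runs 7, rem=0, completes. Q0=[] Q1=[] Q2=[P2,P3,P4]
t=35-39: P2@Q2 runs 4, rem=0, completes. Q0=[] Q1=[] Q2=[P3,P4]
t=39-43: P3@Q2 runs 4, rem=0, completes. Q0=[] Q1=[] Q2=[P4]
t=43-44: P4@Q2 runs 1, rem=0, completes. Q0=[] Q1=[] Q2=[]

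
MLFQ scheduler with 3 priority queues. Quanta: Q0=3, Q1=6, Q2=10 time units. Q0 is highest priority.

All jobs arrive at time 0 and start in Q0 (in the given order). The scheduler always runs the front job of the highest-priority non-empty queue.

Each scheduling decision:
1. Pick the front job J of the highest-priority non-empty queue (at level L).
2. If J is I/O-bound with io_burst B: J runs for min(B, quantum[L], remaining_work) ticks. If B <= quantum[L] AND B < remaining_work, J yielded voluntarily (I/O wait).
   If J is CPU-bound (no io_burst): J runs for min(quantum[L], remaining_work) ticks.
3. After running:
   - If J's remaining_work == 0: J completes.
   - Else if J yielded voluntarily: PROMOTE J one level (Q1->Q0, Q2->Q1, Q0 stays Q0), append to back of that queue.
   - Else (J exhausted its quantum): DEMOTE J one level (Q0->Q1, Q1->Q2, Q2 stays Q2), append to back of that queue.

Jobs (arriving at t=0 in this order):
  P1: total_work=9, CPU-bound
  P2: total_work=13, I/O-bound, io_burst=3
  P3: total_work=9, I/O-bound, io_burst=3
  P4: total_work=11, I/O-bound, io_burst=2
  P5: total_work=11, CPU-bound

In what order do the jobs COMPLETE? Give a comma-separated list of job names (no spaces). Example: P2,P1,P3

Answer: P3,P2,P4,P1,P5

Derivation:
t=0-3: P1@Q0 runs 3, rem=6, quantum used, demote→Q1. Q0=[P2,P3,P4,P5] Q1=[P1] Q2=[]
t=3-6: P2@Q0 runs 3, rem=10, I/O yield, promote→Q0. Q0=[P3,P4,P5,P2] Q1=[P1] Q2=[]
t=6-9: P3@Q0 runs 3, rem=6, I/O yield, promote→Q0. Q0=[P4,P5,P2,P3] Q1=[P1] Q2=[]
t=9-11: P4@Q0 runs 2, rem=9, I/O yield, promote→Q0. Q0=[P5,P2,P3,P4] Q1=[P1] Q2=[]
t=11-14: P5@Q0 runs 3, rem=8, quantum used, demote→Q1. Q0=[P2,P3,P4] Q1=[P1,P5] Q2=[]
t=14-17: P2@Q0 runs 3, rem=7, I/O yield, promote→Q0. Q0=[P3,P4,P2] Q1=[P1,P5] Q2=[]
t=17-20: P3@Q0 runs 3, rem=3, I/O yield, promote→Q0. Q0=[P4,P2,P3] Q1=[P1,P5] Q2=[]
t=20-22: P4@Q0 runs 2, rem=7, I/O yield, promote→Q0. Q0=[P2,P3,P4] Q1=[P1,P5] Q2=[]
t=22-25: P2@Q0 runs 3, rem=4, I/O yield, promote→Q0. Q0=[P3,P4,P2] Q1=[P1,P5] Q2=[]
t=25-28: P3@Q0 runs 3, rem=0, completes. Q0=[P4,P2] Q1=[P1,P5] Q2=[]
t=28-30: P4@Q0 runs 2, rem=5, I/O yield, promote→Q0. Q0=[P2,P4] Q1=[P1,P5] Q2=[]
t=30-33: P2@Q0 runs 3, rem=1, I/O yield, promote→Q0. Q0=[P4,P2] Q1=[P1,P5] Q2=[]
t=33-35: P4@Q0 runs 2, rem=3, I/O yield, promote→Q0. Q0=[P2,P4] Q1=[P1,P5] Q2=[]
t=35-36: P2@Q0 runs 1, rem=0, completes. Q0=[P4] Q1=[P1,P5] Q2=[]
t=36-38: P4@Q0 runs 2, rem=1, I/O yield, promote→Q0. Q0=[P4] Q1=[P1,P5] Q2=[]
t=38-39: P4@Q0 runs 1, rem=0, completes. Q0=[] Q1=[P1,P5] Q2=[]
t=39-45: P1@Q1 runs 6, rem=0, completes. Q0=[] Q1=[P5] Q2=[]
t=45-51: P5@Q1 runs 6, rem=2, quantum used, demote→Q2. Q0=[] Q1=[] Q2=[P5]
t=51-53: P5@Q2 runs 2, rem=0, completes. Q0=[] Q1=[] Q2=[]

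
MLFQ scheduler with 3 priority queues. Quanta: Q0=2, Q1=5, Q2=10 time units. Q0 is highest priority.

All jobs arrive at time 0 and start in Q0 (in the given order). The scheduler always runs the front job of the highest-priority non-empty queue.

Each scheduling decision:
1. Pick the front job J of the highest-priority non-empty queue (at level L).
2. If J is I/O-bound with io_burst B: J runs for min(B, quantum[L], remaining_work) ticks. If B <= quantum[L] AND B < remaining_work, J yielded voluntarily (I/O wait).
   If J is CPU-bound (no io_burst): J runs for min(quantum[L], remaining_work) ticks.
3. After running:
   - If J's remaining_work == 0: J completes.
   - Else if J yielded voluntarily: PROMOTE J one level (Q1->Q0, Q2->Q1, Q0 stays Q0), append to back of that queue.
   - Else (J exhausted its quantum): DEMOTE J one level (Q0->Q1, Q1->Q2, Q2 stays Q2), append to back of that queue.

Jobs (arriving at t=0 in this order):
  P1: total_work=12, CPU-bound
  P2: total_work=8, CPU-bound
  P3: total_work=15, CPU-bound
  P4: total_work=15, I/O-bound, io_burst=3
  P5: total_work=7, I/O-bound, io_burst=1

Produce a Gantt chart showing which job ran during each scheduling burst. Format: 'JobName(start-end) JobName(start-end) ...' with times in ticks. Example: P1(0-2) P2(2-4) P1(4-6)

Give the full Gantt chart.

t=0-2: P1@Q0 runs 2, rem=10, quantum used, demote→Q1. Q0=[P2,P3,P4,P5] Q1=[P1] Q2=[]
t=2-4: P2@Q0 runs 2, rem=6, quantum used, demote→Q1. Q0=[P3,P4,P5] Q1=[P1,P2] Q2=[]
t=4-6: P3@Q0 runs 2, rem=13, quantum used, demote→Q1. Q0=[P4,P5] Q1=[P1,P2,P3] Q2=[]
t=6-8: P4@Q0 runs 2, rem=13, quantum used, demote→Q1. Q0=[P5] Q1=[P1,P2,P3,P4] Q2=[]
t=8-9: P5@Q0 runs 1, rem=6, I/O yield, promote→Q0. Q0=[P5] Q1=[P1,P2,P3,P4] Q2=[]
t=9-10: P5@Q0 runs 1, rem=5, I/O yield, promote→Q0. Q0=[P5] Q1=[P1,P2,P3,P4] Q2=[]
t=10-11: P5@Q0 runs 1, rem=4, I/O yield, promote→Q0. Q0=[P5] Q1=[P1,P2,P3,P4] Q2=[]
t=11-12: P5@Q0 runs 1, rem=3, I/O yield, promote→Q0. Q0=[P5] Q1=[P1,P2,P3,P4] Q2=[]
t=12-13: P5@Q0 runs 1, rem=2, I/O yield, promote→Q0. Q0=[P5] Q1=[P1,P2,P3,P4] Q2=[]
t=13-14: P5@Q0 runs 1, rem=1, I/O yield, promote→Q0. Q0=[P5] Q1=[P1,P2,P3,P4] Q2=[]
t=14-15: P5@Q0 runs 1, rem=0, completes. Q0=[] Q1=[P1,P2,P3,P4] Q2=[]
t=15-20: P1@Q1 runs 5, rem=5, quantum used, demote→Q2. Q0=[] Q1=[P2,P3,P4] Q2=[P1]
t=20-25: P2@Q1 runs 5, rem=1, quantum used, demote→Q2. Q0=[] Q1=[P3,P4] Q2=[P1,P2]
t=25-30: P3@Q1 runs 5, rem=8, quantum used, demote→Q2. Q0=[] Q1=[P4] Q2=[P1,P2,P3]
t=30-33: P4@Q1 runs 3, rem=10, I/O yield, promote→Q0. Q0=[P4] Q1=[] Q2=[P1,P2,P3]
t=33-35: P4@Q0 runs 2, rem=8, quantum used, demote→Q1. Q0=[] Q1=[P4] Q2=[P1,P2,P3]
t=35-38: P4@Q1 runs 3, rem=5, I/O yield, promote→Q0. Q0=[P4] Q1=[] Q2=[P1,P2,P3]
t=38-40: P4@Q0 runs 2, rem=3, quantum used, demote→Q1. Q0=[] Q1=[P4] Q2=[P1,P2,P3]
t=40-43: P4@Q1 runs 3, rem=0, completes. Q0=[] Q1=[] Q2=[P1,P2,P3]
t=43-48: P1@Q2 runs 5, rem=0, completes. Q0=[] Q1=[] Q2=[P2,P3]
t=48-49: P2@Q2 runs 1, rem=0, completes. Q0=[] Q1=[] Q2=[P3]
t=49-57: P3@Q2 runs 8, rem=0, completes. Q0=[] Q1=[] Q2=[]

Answer: P1(0-2) P2(2-4) P3(4-6) P4(6-8) P5(8-9) P5(9-10) P5(10-11) P5(11-12) P5(12-13) P5(13-14) P5(14-15) P1(15-20) P2(20-25) P3(25-30) P4(30-33) P4(33-35) P4(35-38) P4(38-40) P4(40-43) P1(43-48) P2(48-49) P3(49-57)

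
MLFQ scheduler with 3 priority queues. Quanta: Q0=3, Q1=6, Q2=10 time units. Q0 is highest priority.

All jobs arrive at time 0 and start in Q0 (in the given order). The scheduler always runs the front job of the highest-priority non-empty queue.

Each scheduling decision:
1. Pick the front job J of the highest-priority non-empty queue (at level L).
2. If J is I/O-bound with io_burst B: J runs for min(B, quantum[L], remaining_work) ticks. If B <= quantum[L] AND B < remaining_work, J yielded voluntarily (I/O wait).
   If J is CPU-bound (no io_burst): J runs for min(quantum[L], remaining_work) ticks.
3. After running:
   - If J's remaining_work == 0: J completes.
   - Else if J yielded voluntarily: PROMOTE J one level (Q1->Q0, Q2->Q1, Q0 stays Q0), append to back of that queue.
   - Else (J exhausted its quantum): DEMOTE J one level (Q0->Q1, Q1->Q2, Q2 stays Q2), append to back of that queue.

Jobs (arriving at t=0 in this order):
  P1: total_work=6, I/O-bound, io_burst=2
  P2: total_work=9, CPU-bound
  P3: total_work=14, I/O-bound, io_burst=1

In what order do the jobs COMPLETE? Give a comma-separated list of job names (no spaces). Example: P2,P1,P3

t=0-2: P1@Q0 runs 2, rem=4, I/O yield, promote→Q0. Q0=[P2,P3,P1] Q1=[] Q2=[]
t=2-5: P2@Q0 runs 3, rem=6, quantum used, demote→Q1. Q0=[P3,P1] Q1=[P2] Q2=[]
t=5-6: P3@Q0 runs 1, rem=13, I/O yield, promote→Q0. Q0=[P1,P3] Q1=[P2] Q2=[]
t=6-8: P1@Q0 runs 2, rem=2, I/O yield, promote→Q0. Q0=[P3,P1] Q1=[P2] Q2=[]
t=8-9: P3@Q0 runs 1, rem=12, I/O yield, promote→Q0. Q0=[P1,P3] Q1=[P2] Q2=[]
t=9-11: P1@Q0 runs 2, rem=0, completes. Q0=[P3] Q1=[P2] Q2=[]
t=11-12: P3@Q0 runs 1, rem=11, I/O yield, promote→Q0. Q0=[P3] Q1=[P2] Q2=[]
t=12-13: P3@Q0 runs 1, rem=10, I/O yield, promote→Q0. Q0=[P3] Q1=[P2] Q2=[]
t=13-14: P3@Q0 runs 1, rem=9, I/O yield, promote→Q0. Q0=[P3] Q1=[P2] Q2=[]
t=14-15: P3@Q0 runs 1, rem=8, I/O yield, promote→Q0. Q0=[P3] Q1=[P2] Q2=[]
t=15-16: P3@Q0 runs 1, rem=7, I/O yield, promote→Q0. Q0=[P3] Q1=[P2] Q2=[]
t=16-17: P3@Q0 runs 1, rem=6, I/O yield, promote→Q0. Q0=[P3] Q1=[P2] Q2=[]
t=17-18: P3@Q0 runs 1, rem=5, I/O yield, promote→Q0. Q0=[P3] Q1=[P2] Q2=[]
t=18-19: P3@Q0 runs 1, rem=4, I/O yield, promote→Q0. Q0=[P3] Q1=[P2] Q2=[]
t=19-20: P3@Q0 runs 1, rem=3, I/O yield, promote→Q0. Q0=[P3] Q1=[P2] Q2=[]
t=20-21: P3@Q0 runs 1, rem=2, I/O yield, promote→Q0. Q0=[P3] Q1=[P2] Q2=[]
t=21-22: P3@Q0 runs 1, rem=1, I/O yield, promote→Q0. Q0=[P3] Q1=[P2] Q2=[]
t=22-23: P3@Q0 runs 1, rem=0, completes. Q0=[] Q1=[P2] Q2=[]
t=23-29: P2@Q1 runs 6, rem=0, completes. Q0=[] Q1=[] Q2=[]

Answer: P1,P3,P2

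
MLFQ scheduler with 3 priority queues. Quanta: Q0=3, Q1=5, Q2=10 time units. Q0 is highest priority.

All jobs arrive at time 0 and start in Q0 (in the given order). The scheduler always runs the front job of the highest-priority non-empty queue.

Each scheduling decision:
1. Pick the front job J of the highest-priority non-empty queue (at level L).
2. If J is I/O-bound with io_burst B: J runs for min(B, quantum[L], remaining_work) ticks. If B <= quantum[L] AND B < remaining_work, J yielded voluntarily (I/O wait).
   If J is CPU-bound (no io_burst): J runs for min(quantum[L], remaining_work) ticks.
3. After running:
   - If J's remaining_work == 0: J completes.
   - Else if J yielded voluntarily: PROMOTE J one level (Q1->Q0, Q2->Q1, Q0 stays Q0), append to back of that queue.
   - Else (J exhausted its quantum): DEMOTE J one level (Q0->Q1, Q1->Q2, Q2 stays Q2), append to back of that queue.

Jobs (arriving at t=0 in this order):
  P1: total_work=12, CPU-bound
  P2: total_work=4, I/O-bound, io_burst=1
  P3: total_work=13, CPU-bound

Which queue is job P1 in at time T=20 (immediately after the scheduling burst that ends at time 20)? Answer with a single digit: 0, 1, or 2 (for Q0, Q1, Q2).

Answer: 2

Derivation:
t=0-3: P1@Q0 runs 3, rem=9, quantum used, demote→Q1. Q0=[P2,P3] Q1=[P1] Q2=[]
t=3-4: P2@Q0 runs 1, rem=3, I/O yield, promote→Q0. Q0=[P3,P2] Q1=[P1] Q2=[]
t=4-7: P3@Q0 runs 3, rem=10, quantum used, demote→Q1. Q0=[P2] Q1=[P1,P3] Q2=[]
t=7-8: P2@Q0 runs 1, rem=2, I/O yield, promote→Q0. Q0=[P2] Q1=[P1,P3] Q2=[]
t=8-9: P2@Q0 runs 1, rem=1, I/O yield, promote→Q0. Q0=[P2] Q1=[P1,P3] Q2=[]
t=9-10: P2@Q0 runs 1, rem=0, completes. Q0=[] Q1=[P1,P3] Q2=[]
t=10-15: P1@Q1 runs 5, rem=4, quantum used, demote→Q2. Q0=[] Q1=[P3] Q2=[P1]
t=15-20: P3@Q1 runs 5, rem=5, quantum used, demote→Q2. Q0=[] Q1=[] Q2=[P1,P3]
t=20-24: P1@Q2 runs 4, rem=0, completes. Q0=[] Q1=[] Q2=[P3]
t=24-29: P3@Q2 runs 5, rem=0, completes. Q0=[] Q1=[] Q2=[]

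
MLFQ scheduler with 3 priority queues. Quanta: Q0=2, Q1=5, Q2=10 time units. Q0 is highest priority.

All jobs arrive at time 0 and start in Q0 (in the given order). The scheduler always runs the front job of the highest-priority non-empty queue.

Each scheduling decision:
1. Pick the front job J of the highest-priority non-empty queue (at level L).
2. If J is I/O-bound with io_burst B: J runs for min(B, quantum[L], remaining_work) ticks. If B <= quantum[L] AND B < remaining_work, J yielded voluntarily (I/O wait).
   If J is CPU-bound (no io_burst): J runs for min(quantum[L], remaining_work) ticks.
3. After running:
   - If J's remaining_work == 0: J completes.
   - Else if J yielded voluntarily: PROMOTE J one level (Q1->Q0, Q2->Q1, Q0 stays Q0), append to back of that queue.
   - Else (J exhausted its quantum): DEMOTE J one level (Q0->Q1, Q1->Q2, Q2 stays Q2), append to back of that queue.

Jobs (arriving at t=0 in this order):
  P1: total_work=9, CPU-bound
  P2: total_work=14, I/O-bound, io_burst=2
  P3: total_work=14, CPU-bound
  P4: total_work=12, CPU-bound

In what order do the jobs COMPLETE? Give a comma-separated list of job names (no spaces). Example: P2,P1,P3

Answer: P2,P1,P3,P4

Derivation:
t=0-2: P1@Q0 runs 2, rem=7, quantum used, demote→Q1. Q0=[P2,P3,P4] Q1=[P1] Q2=[]
t=2-4: P2@Q0 runs 2, rem=12, I/O yield, promote→Q0. Q0=[P3,P4,P2] Q1=[P1] Q2=[]
t=4-6: P3@Q0 runs 2, rem=12, quantum used, demote→Q1. Q0=[P4,P2] Q1=[P1,P3] Q2=[]
t=6-8: P4@Q0 runs 2, rem=10, quantum used, demote→Q1. Q0=[P2] Q1=[P1,P3,P4] Q2=[]
t=8-10: P2@Q0 runs 2, rem=10, I/O yield, promote→Q0. Q0=[P2] Q1=[P1,P3,P4] Q2=[]
t=10-12: P2@Q0 runs 2, rem=8, I/O yield, promote→Q0. Q0=[P2] Q1=[P1,P3,P4] Q2=[]
t=12-14: P2@Q0 runs 2, rem=6, I/O yield, promote→Q0. Q0=[P2] Q1=[P1,P3,P4] Q2=[]
t=14-16: P2@Q0 runs 2, rem=4, I/O yield, promote→Q0. Q0=[P2] Q1=[P1,P3,P4] Q2=[]
t=16-18: P2@Q0 runs 2, rem=2, I/O yield, promote→Q0. Q0=[P2] Q1=[P1,P3,P4] Q2=[]
t=18-20: P2@Q0 runs 2, rem=0, completes. Q0=[] Q1=[P1,P3,P4] Q2=[]
t=20-25: P1@Q1 runs 5, rem=2, quantum used, demote→Q2. Q0=[] Q1=[P3,P4] Q2=[P1]
t=25-30: P3@Q1 runs 5, rem=7, quantum used, demote→Q2. Q0=[] Q1=[P4] Q2=[P1,P3]
t=30-35: P4@Q1 runs 5, rem=5, quantum used, demote→Q2. Q0=[] Q1=[] Q2=[P1,P3,P4]
t=35-37: P1@Q2 runs 2, rem=0, completes. Q0=[] Q1=[] Q2=[P3,P4]
t=37-44: P3@Q2 runs 7, rem=0, completes. Q0=[] Q1=[] Q2=[P4]
t=44-49: P4@Q2 runs 5, rem=0, completes. Q0=[] Q1=[] Q2=[]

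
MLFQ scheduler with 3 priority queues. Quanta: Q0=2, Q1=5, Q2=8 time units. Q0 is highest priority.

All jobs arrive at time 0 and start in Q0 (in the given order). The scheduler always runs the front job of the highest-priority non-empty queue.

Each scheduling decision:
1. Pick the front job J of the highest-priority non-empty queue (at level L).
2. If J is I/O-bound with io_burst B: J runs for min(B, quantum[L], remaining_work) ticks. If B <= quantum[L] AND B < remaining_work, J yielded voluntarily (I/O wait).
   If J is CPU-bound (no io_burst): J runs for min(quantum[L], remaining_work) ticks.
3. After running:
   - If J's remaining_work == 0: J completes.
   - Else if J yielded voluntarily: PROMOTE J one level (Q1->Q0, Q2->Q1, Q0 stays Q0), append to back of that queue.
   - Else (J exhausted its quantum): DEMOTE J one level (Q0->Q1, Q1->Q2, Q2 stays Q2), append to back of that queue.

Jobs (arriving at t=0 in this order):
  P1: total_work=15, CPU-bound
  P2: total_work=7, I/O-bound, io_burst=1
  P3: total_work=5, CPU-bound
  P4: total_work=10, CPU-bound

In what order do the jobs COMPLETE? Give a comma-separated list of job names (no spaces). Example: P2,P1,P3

Answer: P2,P3,P1,P4

Derivation:
t=0-2: P1@Q0 runs 2, rem=13, quantum used, demote→Q1. Q0=[P2,P3,P4] Q1=[P1] Q2=[]
t=2-3: P2@Q0 runs 1, rem=6, I/O yield, promote→Q0. Q0=[P3,P4,P2] Q1=[P1] Q2=[]
t=3-5: P3@Q0 runs 2, rem=3, quantum used, demote→Q1. Q0=[P4,P2] Q1=[P1,P3] Q2=[]
t=5-7: P4@Q0 runs 2, rem=8, quantum used, demote→Q1. Q0=[P2] Q1=[P1,P3,P4] Q2=[]
t=7-8: P2@Q0 runs 1, rem=5, I/O yield, promote→Q0. Q0=[P2] Q1=[P1,P3,P4] Q2=[]
t=8-9: P2@Q0 runs 1, rem=4, I/O yield, promote→Q0. Q0=[P2] Q1=[P1,P3,P4] Q2=[]
t=9-10: P2@Q0 runs 1, rem=3, I/O yield, promote→Q0. Q0=[P2] Q1=[P1,P3,P4] Q2=[]
t=10-11: P2@Q0 runs 1, rem=2, I/O yield, promote→Q0. Q0=[P2] Q1=[P1,P3,P4] Q2=[]
t=11-12: P2@Q0 runs 1, rem=1, I/O yield, promote→Q0. Q0=[P2] Q1=[P1,P3,P4] Q2=[]
t=12-13: P2@Q0 runs 1, rem=0, completes. Q0=[] Q1=[P1,P3,P4] Q2=[]
t=13-18: P1@Q1 runs 5, rem=8, quantum used, demote→Q2. Q0=[] Q1=[P3,P4] Q2=[P1]
t=18-21: P3@Q1 runs 3, rem=0, completes. Q0=[] Q1=[P4] Q2=[P1]
t=21-26: P4@Q1 runs 5, rem=3, quantum used, demote→Q2. Q0=[] Q1=[] Q2=[P1,P4]
t=26-34: P1@Q2 runs 8, rem=0, completes. Q0=[] Q1=[] Q2=[P4]
t=34-37: P4@Q2 runs 3, rem=0, completes. Q0=[] Q1=[] Q2=[]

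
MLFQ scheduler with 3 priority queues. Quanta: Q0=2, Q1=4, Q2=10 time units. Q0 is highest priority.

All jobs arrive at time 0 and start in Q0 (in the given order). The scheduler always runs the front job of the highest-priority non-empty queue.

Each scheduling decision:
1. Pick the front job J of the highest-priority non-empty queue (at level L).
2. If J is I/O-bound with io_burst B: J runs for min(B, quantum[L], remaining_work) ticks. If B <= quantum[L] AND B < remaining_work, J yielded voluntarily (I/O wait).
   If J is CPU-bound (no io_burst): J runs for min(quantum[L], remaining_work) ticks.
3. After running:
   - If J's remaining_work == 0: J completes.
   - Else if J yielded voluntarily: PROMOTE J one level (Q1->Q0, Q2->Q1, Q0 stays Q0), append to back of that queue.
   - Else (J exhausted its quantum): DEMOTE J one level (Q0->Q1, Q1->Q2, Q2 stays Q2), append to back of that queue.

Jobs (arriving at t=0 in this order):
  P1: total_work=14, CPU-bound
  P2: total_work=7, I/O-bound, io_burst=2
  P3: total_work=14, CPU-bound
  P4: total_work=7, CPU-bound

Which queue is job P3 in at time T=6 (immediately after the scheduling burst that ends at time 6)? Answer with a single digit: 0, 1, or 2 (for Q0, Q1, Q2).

Answer: 1

Derivation:
t=0-2: P1@Q0 runs 2, rem=12, quantum used, demote→Q1. Q0=[P2,P3,P4] Q1=[P1] Q2=[]
t=2-4: P2@Q0 runs 2, rem=5, I/O yield, promote→Q0. Q0=[P3,P4,P2] Q1=[P1] Q2=[]
t=4-6: P3@Q0 runs 2, rem=12, quantum used, demote→Q1. Q0=[P4,P2] Q1=[P1,P3] Q2=[]
t=6-8: P4@Q0 runs 2, rem=5, quantum used, demote→Q1. Q0=[P2] Q1=[P1,P3,P4] Q2=[]
t=8-10: P2@Q0 runs 2, rem=3, I/O yield, promote→Q0. Q0=[P2] Q1=[P1,P3,P4] Q2=[]
t=10-12: P2@Q0 runs 2, rem=1, I/O yield, promote→Q0. Q0=[P2] Q1=[P1,P3,P4] Q2=[]
t=12-13: P2@Q0 runs 1, rem=0, completes. Q0=[] Q1=[P1,P3,P4] Q2=[]
t=13-17: P1@Q1 runs 4, rem=8, quantum used, demote→Q2. Q0=[] Q1=[P3,P4] Q2=[P1]
t=17-21: P3@Q1 runs 4, rem=8, quantum used, demote→Q2. Q0=[] Q1=[P4] Q2=[P1,P3]
t=21-25: P4@Q1 runs 4, rem=1, quantum used, demote→Q2. Q0=[] Q1=[] Q2=[P1,P3,P4]
t=25-33: P1@Q2 runs 8, rem=0, completes. Q0=[] Q1=[] Q2=[P3,P4]
t=33-41: P3@Q2 runs 8, rem=0, completes. Q0=[] Q1=[] Q2=[P4]
t=41-42: P4@Q2 runs 1, rem=0, completes. Q0=[] Q1=[] Q2=[]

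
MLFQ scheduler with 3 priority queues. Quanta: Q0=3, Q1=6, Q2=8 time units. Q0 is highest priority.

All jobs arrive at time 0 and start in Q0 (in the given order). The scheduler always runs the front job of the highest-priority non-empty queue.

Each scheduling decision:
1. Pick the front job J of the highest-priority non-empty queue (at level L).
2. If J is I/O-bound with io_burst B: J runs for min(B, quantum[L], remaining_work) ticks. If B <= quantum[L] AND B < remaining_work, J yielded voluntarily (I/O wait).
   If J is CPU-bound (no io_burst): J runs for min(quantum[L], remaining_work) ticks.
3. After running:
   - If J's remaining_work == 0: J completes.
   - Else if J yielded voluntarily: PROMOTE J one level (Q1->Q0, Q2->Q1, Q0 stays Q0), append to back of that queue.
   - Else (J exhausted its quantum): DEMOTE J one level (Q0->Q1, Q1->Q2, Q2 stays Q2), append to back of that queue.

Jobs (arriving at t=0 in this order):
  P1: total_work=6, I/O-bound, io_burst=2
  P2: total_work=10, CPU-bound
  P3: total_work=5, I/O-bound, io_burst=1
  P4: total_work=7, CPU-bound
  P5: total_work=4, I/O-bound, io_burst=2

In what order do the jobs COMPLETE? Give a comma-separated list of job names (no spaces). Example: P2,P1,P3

Answer: P5,P1,P3,P4,P2

Derivation:
t=0-2: P1@Q0 runs 2, rem=4, I/O yield, promote→Q0. Q0=[P2,P3,P4,P5,P1] Q1=[] Q2=[]
t=2-5: P2@Q0 runs 3, rem=7, quantum used, demote→Q1. Q0=[P3,P4,P5,P1] Q1=[P2] Q2=[]
t=5-6: P3@Q0 runs 1, rem=4, I/O yield, promote→Q0. Q0=[P4,P5,P1,P3] Q1=[P2] Q2=[]
t=6-9: P4@Q0 runs 3, rem=4, quantum used, demote→Q1. Q0=[P5,P1,P3] Q1=[P2,P4] Q2=[]
t=9-11: P5@Q0 runs 2, rem=2, I/O yield, promote→Q0. Q0=[P1,P3,P5] Q1=[P2,P4] Q2=[]
t=11-13: P1@Q0 runs 2, rem=2, I/O yield, promote→Q0. Q0=[P3,P5,P1] Q1=[P2,P4] Q2=[]
t=13-14: P3@Q0 runs 1, rem=3, I/O yield, promote→Q0. Q0=[P5,P1,P3] Q1=[P2,P4] Q2=[]
t=14-16: P5@Q0 runs 2, rem=0, completes. Q0=[P1,P3] Q1=[P2,P4] Q2=[]
t=16-18: P1@Q0 runs 2, rem=0, completes. Q0=[P3] Q1=[P2,P4] Q2=[]
t=18-19: P3@Q0 runs 1, rem=2, I/O yield, promote→Q0. Q0=[P3] Q1=[P2,P4] Q2=[]
t=19-20: P3@Q0 runs 1, rem=1, I/O yield, promote→Q0. Q0=[P3] Q1=[P2,P4] Q2=[]
t=20-21: P3@Q0 runs 1, rem=0, completes. Q0=[] Q1=[P2,P4] Q2=[]
t=21-27: P2@Q1 runs 6, rem=1, quantum used, demote→Q2. Q0=[] Q1=[P4] Q2=[P2]
t=27-31: P4@Q1 runs 4, rem=0, completes. Q0=[] Q1=[] Q2=[P2]
t=31-32: P2@Q2 runs 1, rem=0, completes. Q0=[] Q1=[] Q2=[]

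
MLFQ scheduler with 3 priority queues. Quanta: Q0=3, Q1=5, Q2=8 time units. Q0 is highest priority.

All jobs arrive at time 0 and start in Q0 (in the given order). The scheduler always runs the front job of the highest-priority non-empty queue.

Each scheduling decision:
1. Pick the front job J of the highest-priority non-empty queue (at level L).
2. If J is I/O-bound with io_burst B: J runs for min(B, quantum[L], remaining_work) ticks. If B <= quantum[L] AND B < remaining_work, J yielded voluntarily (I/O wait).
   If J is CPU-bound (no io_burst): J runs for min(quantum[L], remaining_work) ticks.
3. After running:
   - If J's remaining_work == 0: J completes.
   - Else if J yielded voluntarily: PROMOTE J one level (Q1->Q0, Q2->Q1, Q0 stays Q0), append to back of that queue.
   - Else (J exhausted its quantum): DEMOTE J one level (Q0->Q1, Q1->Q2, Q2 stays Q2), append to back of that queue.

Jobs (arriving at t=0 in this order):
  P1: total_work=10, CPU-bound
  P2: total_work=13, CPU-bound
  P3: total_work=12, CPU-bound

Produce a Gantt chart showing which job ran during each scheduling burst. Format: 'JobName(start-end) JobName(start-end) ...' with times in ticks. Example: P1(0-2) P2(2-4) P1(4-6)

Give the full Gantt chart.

Answer: P1(0-3) P2(3-6) P3(6-9) P1(9-14) P2(14-19) P3(19-24) P1(24-26) P2(26-31) P3(31-35)

Derivation:
t=0-3: P1@Q0 runs 3, rem=7, quantum used, demote→Q1. Q0=[P2,P3] Q1=[P1] Q2=[]
t=3-6: P2@Q0 runs 3, rem=10, quantum used, demote→Q1. Q0=[P3] Q1=[P1,P2] Q2=[]
t=6-9: P3@Q0 runs 3, rem=9, quantum used, demote→Q1. Q0=[] Q1=[P1,P2,P3] Q2=[]
t=9-14: P1@Q1 runs 5, rem=2, quantum used, demote→Q2. Q0=[] Q1=[P2,P3] Q2=[P1]
t=14-19: P2@Q1 runs 5, rem=5, quantum used, demote→Q2. Q0=[] Q1=[P3] Q2=[P1,P2]
t=19-24: P3@Q1 runs 5, rem=4, quantum used, demote→Q2. Q0=[] Q1=[] Q2=[P1,P2,P3]
t=24-26: P1@Q2 runs 2, rem=0, completes. Q0=[] Q1=[] Q2=[P2,P3]
t=26-31: P2@Q2 runs 5, rem=0, completes. Q0=[] Q1=[] Q2=[P3]
t=31-35: P3@Q2 runs 4, rem=0, completes. Q0=[] Q1=[] Q2=[]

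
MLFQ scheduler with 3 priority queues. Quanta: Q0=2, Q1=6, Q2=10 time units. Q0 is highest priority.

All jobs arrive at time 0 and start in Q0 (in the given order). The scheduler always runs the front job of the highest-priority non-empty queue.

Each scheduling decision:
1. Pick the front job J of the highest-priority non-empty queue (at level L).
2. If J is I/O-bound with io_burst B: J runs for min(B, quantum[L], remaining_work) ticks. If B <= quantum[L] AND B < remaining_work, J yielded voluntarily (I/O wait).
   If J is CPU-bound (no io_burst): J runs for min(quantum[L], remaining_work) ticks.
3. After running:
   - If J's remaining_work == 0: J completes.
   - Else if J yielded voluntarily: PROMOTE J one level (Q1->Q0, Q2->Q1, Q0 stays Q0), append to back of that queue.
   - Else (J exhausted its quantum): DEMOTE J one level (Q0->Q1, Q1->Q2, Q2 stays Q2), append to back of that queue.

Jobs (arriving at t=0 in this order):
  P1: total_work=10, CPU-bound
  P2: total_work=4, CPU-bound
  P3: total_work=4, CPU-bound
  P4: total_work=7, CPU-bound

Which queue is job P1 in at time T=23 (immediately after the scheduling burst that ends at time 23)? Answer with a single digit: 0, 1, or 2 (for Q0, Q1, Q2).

Answer: 2

Derivation:
t=0-2: P1@Q0 runs 2, rem=8, quantum used, demote→Q1. Q0=[P2,P3,P4] Q1=[P1] Q2=[]
t=2-4: P2@Q0 runs 2, rem=2, quantum used, demote→Q1. Q0=[P3,P4] Q1=[P1,P2] Q2=[]
t=4-6: P3@Q0 runs 2, rem=2, quantum used, demote→Q1. Q0=[P4] Q1=[P1,P2,P3] Q2=[]
t=6-8: P4@Q0 runs 2, rem=5, quantum used, demote→Q1. Q0=[] Q1=[P1,P2,P3,P4] Q2=[]
t=8-14: P1@Q1 runs 6, rem=2, quantum used, demote→Q2. Q0=[] Q1=[P2,P3,P4] Q2=[P1]
t=14-16: P2@Q1 runs 2, rem=0, completes. Q0=[] Q1=[P3,P4] Q2=[P1]
t=16-18: P3@Q1 runs 2, rem=0, completes. Q0=[] Q1=[P4] Q2=[P1]
t=18-23: P4@Q1 runs 5, rem=0, completes. Q0=[] Q1=[] Q2=[P1]
t=23-25: P1@Q2 runs 2, rem=0, completes. Q0=[] Q1=[] Q2=[]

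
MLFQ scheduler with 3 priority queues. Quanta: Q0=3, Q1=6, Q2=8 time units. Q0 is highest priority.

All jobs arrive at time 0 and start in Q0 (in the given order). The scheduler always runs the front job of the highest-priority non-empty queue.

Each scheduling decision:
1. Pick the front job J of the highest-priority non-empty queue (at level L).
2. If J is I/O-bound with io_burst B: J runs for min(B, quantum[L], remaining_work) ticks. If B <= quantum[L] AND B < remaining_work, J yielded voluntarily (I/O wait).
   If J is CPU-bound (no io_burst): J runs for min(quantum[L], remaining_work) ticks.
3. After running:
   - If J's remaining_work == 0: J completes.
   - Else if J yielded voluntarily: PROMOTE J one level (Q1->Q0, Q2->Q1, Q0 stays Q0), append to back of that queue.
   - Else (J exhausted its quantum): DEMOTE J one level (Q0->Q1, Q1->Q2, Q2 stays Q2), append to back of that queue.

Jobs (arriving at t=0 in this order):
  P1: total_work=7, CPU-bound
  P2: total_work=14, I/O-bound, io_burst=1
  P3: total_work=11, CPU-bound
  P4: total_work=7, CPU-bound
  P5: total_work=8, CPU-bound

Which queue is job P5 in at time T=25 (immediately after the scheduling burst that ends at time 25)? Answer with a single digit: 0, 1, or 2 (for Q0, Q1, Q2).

Answer: 1

Derivation:
t=0-3: P1@Q0 runs 3, rem=4, quantum used, demote→Q1. Q0=[P2,P3,P4,P5] Q1=[P1] Q2=[]
t=3-4: P2@Q0 runs 1, rem=13, I/O yield, promote→Q0. Q0=[P3,P4,P5,P2] Q1=[P1] Q2=[]
t=4-7: P3@Q0 runs 3, rem=8, quantum used, demote→Q1. Q0=[P4,P5,P2] Q1=[P1,P3] Q2=[]
t=7-10: P4@Q0 runs 3, rem=4, quantum used, demote→Q1. Q0=[P5,P2] Q1=[P1,P3,P4] Q2=[]
t=10-13: P5@Q0 runs 3, rem=5, quantum used, demote→Q1. Q0=[P2] Q1=[P1,P3,P4,P5] Q2=[]
t=13-14: P2@Q0 runs 1, rem=12, I/O yield, promote→Q0. Q0=[P2] Q1=[P1,P3,P4,P5] Q2=[]
t=14-15: P2@Q0 runs 1, rem=11, I/O yield, promote→Q0. Q0=[P2] Q1=[P1,P3,P4,P5] Q2=[]
t=15-16: P2@Q0 runs 1, rem=10, I/O yield, promote→Q0. Q0=[P2] Q1=[P1,P3,P4,P5] Q2=[]
t=16-17: P2@Q0 runs 1, rem=9, I/O yield, promote→Q0. Q0=[P2] Q1=[P1,P3,P4,P5] Q2=[]
t=17-18: P2@Q0 runs 1, rem=8, I/O yield, promote→Q0. Q0=[P2] Q1=[P1,P3,P4,P5] Q2=[]
t=18-19: P2@Q0 runs 1, rem=7, I/O yield, promote→Q0. Q0=[P2] Q1=[P1,P3,P4,P5] Q2=[]
t=19-20: P2@Q0 runs 1, rem=6, I/O yield, promote→Q0. Q0=[P2] Q1=[P1,P3,P4,P5] Q2=[]
t=20-21: P2@Q0 runs 1, rem=5, I/O yield, promote→Q0. Q0=[P2] Q1=[P1,P3,P4,P5] Q2=[]
t=21-22: P2@Q0 runs 1, rem=4, I/O yield, promote→Q0. Q0=[P2] Q1=[P1,P3,P4,P5] Q2=[]
t=22-23: P2@Q0 runs 1, rem=3, I/O yield, promote→Q0. Q0=[P2] Q1=[P1,P3,P4,P5] Q2=[]
t=23-24: P2@Q0 runs 1, rem=2, I/O yield, promote→Q0. Q0=[P2] Q1=[P1,P3,P4,P5] Q2=[]
t=24-25: P2@Q0 runs 1, rem=1, I/O yield, promote→Q0. Q0=[P2] Q1=[P1,P3,P4,P5] Q2=[]
t=25-26: P2@Q0 runs 1, rem=0, completes. Q0=[] Q1=[P1,P3,P4,P5] Q2=[]
t=26-30: P1@Q1 runs 4, rem=0, completes. Q0=[] Q1=[P3,P4,P5] Q2=[]
t=30-36: P3@Q1 runs 6, rem=2, quantum used, demote→Q2. Q0=[] Q1=[P4,P5] Q2=[P3]
t=36-40: P4@Q1 runs 4, rem=0, completes. Q0=[] Q1=[P5] Q2=[P3]
t=40-45: P5@Q1 runs 5, rem=0, completes. Q0=[] Q1=[] Q2=[P3]
t=45-47: P3@Q2 runs 2, rem=0, completes. Q0=[] Q1=[] Q2=[]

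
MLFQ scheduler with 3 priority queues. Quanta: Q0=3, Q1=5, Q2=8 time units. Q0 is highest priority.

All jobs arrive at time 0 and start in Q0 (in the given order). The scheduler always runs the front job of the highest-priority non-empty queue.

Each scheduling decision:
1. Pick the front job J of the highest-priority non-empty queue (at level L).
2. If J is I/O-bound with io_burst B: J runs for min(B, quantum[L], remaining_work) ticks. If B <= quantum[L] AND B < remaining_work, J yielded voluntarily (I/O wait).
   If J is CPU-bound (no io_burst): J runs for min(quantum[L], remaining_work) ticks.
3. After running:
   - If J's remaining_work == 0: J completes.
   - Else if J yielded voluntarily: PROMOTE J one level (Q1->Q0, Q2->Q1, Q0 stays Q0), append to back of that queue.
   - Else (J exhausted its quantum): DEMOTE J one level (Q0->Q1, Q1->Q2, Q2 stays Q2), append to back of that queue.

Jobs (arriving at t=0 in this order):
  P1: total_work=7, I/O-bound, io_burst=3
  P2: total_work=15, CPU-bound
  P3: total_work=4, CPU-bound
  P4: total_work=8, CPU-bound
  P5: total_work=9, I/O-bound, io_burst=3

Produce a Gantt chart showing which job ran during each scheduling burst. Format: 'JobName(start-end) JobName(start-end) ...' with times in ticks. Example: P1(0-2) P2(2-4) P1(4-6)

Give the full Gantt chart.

Answer: P1(0-3) P2(3-6) P3(6-9) P4(9-12) P5(12-15) P1(15-18) P5(18-21) P1(21-22) P5(22-25) P2(25-30) P3(30-31) P4(31-36) P2(36-43)

Derivation:
t=0-3: P1@Q0 runs 3, rem=4, I/O yield, promote→Q0. Q0=[P2,P3,P4,P5,P1] Q1=[] Q2=[]
t=3-6: P2@Q0 runs 3, rem=12, quantum used, demote→Q1. Q0=[P3,P4,P5,P1] Q1=[P2] Q2=[]
t=6-9: P3@Q0 runs 3, rem=1, quantum used, demote→Q1. Q0=[P4,P5,P1] Q1=[P2,P3] Q2=[]
t=9-12: P4@Q0 runs 3, rem=5, quantum used, demote→Q1. Q0=[P5,P1] Q1=[P2,P3,P4] Q2=[]
t=12-15: P5@Q0 runs 3, rem=6, I/O yield, promote→Q0. Q0=[P1,P5] Q1=[P2,P3,P4] Q2=[]
t=15-18: P1@Q0 runs 3, rem=1, I/O yield, promote→Q0. Q0=[P5,P1] Q1=[P2,P3,P4] Q2=[]
t=18-21: P5@Q0 runs 3, rem=3, I/O yield, promote→Q0. Q0=[P1,P5] Q1=[P2,P3,P4] Q2=[]
t=21-22: P1@Q0 runs 1, rem=0, completes. Q0=[P5] Q1=[P2,P3,P4] Q2=[]
t=22-25: P5@Q0 runs 3, rem=0, completes. Q0=[] Q1=[P2,P3,P4] Q2=[]
t=25-30: P2@Q1 runs 5, rem=7, quantum used, demote→Q2. Q0=[] Q1=[P3,P4] Q2=[P2]
t=30-31: P3@Q1 runs 1, rem=0, completes. Q0=[] Q1=[P4] Q2=[P2]
t=31-36: P4@Q1 runs 5, rem=0, completes. Q0=[] Q1=[] Q2=[P2]
t=36-43: P2@Q2 runs 7, rem=0, completes. Q0=[] Q1=[] Q2=[]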